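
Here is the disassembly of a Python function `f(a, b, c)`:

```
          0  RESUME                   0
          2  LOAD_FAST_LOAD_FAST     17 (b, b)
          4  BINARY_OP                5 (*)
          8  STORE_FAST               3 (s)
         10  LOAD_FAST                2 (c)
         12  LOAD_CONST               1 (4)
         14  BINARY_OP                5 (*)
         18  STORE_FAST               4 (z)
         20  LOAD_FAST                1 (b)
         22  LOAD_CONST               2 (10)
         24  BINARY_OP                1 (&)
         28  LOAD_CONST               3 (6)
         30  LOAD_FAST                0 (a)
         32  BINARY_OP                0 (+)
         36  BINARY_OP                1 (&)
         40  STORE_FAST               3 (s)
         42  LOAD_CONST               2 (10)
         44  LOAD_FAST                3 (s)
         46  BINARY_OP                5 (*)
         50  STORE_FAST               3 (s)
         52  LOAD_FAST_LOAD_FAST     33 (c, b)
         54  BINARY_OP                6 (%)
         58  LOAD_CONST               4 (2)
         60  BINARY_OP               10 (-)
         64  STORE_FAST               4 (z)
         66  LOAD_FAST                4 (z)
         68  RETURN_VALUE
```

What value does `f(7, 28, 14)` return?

LOAD_FAST_LOAD_FAST b,b → push 28,28. Stack: [28, 28]
BINARY_OP * → 28 * 28 = 784. Stack: [784]
STORE_FAST s → s=784. Stack: []
LOAD_FAST c → push 14. Stack: [14]
LOAD_CONST → push 4. Stack: [14, 4]
BINARY_OP * → 14 * 4 = 56. Stack: [56]
STORE_FAST z → z=56. Stack: []
LOAD_FAST b → push 28. Stack: [28]
LOAD_CONST → push 10. Stack: [28, 10]
BINARY_OP & → 28 & 10 = 8. Stack: [8]
LOAD_CONST → push 6. Stack: [8, 6]
LOAD_FAST a → push 7. Stack: [8, 6, 7]
BINARY_OP + → 6 + 7 = 13. Stack: [8, 13]
BINARY_OP & → 8 & 13 = 8. Stack: [8]
STORE_FAST s → s=8. Stack: []
LOAD_CONST → push 10. Stack: [10]
LOAD_FAST s → push 8. Stack: [10, 8]
BINARY_OP * → 10 * 8 = 80. Stack: [80]
STORE_FAST s → s=80. Stack: []
LOAD_FAST_LOAD_FAST c,b → push 14,28. Stack: [14, 28]
BINARY_OP % → 14 % 28 = 14. Stack: [14]
LOAD_CONST → push 2. Stack: [14, 2]
BINARY_OP - → 14 - 2 = 12. Stack: [12]
STORE_FAST z → z=12. Stack: []
LOAD_FAST z → push 12. Stack: [12]
RETURN_VALUE → return 12.

12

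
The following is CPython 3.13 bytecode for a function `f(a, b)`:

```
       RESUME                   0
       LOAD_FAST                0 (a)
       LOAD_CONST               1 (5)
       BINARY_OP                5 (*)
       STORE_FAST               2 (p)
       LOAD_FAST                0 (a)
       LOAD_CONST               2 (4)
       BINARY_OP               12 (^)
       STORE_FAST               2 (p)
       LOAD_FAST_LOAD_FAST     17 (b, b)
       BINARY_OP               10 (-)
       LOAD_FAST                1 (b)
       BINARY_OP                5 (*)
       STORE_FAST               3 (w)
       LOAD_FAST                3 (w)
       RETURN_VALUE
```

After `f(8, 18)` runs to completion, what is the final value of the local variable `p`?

12

LOAD_FAST a → push 8. Stack: [8]
LOAD_CONST → push 5. Stack: [8, 5]
BINARY_OP * → 8 * 5 = 40. Stack: [40]
STORE_FAST p → p=40. Stack: []
LOAD_FAST a → push 8. Stack: [8]
LOAD_CONST → push 4. Stack: [8, 4]
BINARY_OP ^ → 8 ^ 4 = 12. Stack: [12]
STORE_FAST p → p=12. Stack: []
LOAD_FAST_LOAD_FAST b,b → push 18,18. Stack: [18, 18]
BINARY_OP - → 18 - 18 = 0. Stack: [0]
LOAD_FAST b → push 18. Stack: [0, 18]
BINARY_OP * → 0 * 18 = 0. Stack: [0]
STORE_FAST w → w=0. Stack: []
LOAD_FAST w → push 0. Stack: [0]
RETURN_VALUE → return 0.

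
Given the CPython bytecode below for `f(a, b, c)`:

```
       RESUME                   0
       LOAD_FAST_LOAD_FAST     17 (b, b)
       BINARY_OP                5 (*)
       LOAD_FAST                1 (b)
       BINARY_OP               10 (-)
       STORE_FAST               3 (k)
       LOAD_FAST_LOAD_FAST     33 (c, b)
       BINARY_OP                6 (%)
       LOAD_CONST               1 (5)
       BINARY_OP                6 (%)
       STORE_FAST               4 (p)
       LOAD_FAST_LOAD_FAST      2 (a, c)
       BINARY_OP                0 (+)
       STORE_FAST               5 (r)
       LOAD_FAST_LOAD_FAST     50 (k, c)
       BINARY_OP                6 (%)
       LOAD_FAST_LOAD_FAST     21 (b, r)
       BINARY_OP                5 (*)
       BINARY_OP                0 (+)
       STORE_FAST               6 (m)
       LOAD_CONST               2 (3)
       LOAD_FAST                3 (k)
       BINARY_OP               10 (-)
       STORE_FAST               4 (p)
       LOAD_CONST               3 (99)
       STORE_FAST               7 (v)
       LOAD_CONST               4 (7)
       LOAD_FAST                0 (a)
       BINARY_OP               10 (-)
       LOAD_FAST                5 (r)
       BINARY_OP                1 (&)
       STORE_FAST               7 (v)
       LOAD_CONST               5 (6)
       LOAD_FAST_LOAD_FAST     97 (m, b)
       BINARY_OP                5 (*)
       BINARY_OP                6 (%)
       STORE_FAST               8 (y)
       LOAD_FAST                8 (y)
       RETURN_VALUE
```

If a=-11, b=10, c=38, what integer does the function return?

LOAD_FAST_LOAD_FAST b,b → push 10,10. Stack: [10, 10]
BINARY_OP * → 10 * 10 = 100. Stack: [100]
LOAD_FAST b → push 10. Stack: [100, 10]
BINARY_OP - → 100 - 10 = 90. Stack: [90]
STORE_FAST k → k=90. Stack: []
LOAD_FAST_LOAD_FAST c,b → push 38,10. Stack: [38, 10]
BINARY_OP % → 38 % 10 = 8. Stack: [8]
LOAD_CONST → push 5. Stack: [8, 5]
BINARY_OP % → 8 % 5 = 3. Stack: [3]
STORE_FAST p → p=3. Stack: []
LOAD_FAST_LOAD_FAST a,c → push -11,38. Stack: [-11, 38]
BINARY_OP + → -11 + 38 = 27. Stack: [27]
STORE_FAST r → r=27. Stack: []
LOAD_FAST_LOAD_FAST k,c → push 90,38. Stack: [90, 38]
BINARY_OP % → 90 % 38 = 14. Stack: [14]
LOAD_FAST_LOAD_FAST b,r → push 10,27. Stack: [14, 10, 27]
BINARY_OP * → 10 * 27 = 270. Stack: [14, 270]
BINARY_OP + → 14 + 270 = 284. Stack: [284]
STORE_FAST m → m=284. Stack: []
LOAD_CONST → push 3. Stack: [3]
LOAD_FAST k → push 90. Stack: [3, 90]
BINARY_OP - → 3 - 90 = -87. Stack: [-87]
STORE_FAST p → p=-87. Stack: []
LOAD_CONST → push 99. Stack: [99]
STORE_FAST v → v=99. Stack: []
LOAD_CONST → push 7. Stack: [7]
LOAD_FAST a → push -11. Stack: [7, -11]
BINARY_OP - → 7 - -11 = 18. Stack: [18]
LOAD_FAST r → push 27. Stack: [18, 27]
BINARY_OP & → 18 & 27 = 18. Stack: [18]
STORE_FAST v → v=18. Stack: []
LOAD_CONST → push 6. Stack: [6]
LOAD_FAST_LOAD_FAST m,b → push 284,10. Stack: [6, 284, 10]
BINARY_OP * → 284 * 10 = 2840. Stack: [6, 2840]
BINARY_OP % → 6 % 2840 = 6. Stack: [6]
STORE_FAST y → y=6. Stack: []
LOAD_FAST y → push 6. Stack: [6]
RETURN_VALUE → return 6.

6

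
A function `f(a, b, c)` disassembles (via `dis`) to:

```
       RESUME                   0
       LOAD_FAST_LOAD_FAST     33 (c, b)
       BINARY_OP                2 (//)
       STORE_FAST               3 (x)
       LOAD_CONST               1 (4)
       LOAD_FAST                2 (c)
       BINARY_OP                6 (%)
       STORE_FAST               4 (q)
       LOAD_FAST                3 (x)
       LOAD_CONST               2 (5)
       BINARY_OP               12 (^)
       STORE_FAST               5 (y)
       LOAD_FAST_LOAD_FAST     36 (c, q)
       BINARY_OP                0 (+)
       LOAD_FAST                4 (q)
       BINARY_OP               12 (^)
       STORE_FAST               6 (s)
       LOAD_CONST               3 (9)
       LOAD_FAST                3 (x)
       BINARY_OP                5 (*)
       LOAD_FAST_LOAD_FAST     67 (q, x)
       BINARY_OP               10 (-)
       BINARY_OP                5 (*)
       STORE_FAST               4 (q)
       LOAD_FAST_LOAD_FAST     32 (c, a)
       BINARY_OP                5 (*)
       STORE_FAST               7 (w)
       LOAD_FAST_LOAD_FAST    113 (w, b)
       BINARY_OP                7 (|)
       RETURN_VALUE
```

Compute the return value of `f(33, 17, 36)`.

1205

LOAD_FAST_LOAD_FAST c,b → push 36,17. Stack: [36, 17]
BINARY_OP // → 36 // 17 = 2. Stack: [2]
STORE_FAST x → x=2. Stack: []
LOAD_CONST → push 4. Stack: [4]
LOAD_FAST c → push 36. Stack: [4, 36]
BINARY_OP % → 4 % 36 = 4. Stack: [4]
STORE_FAST q → q=4. Stack: []
LOAD_FAST x → push 2. Stack: [2]
LOAD_CONST → push 5. Stack: [2, 5]
BINARY_OP ^ → 2 ^ 5 = 7. Stack: [7]
STORE_FAST y → y=7. Stack: []
LOAD_FAST_LOAD_FAST c,q → push 36,4. Stack: [36, 4]
BINARY_OP + → 36 + 4 = 40. Stack: [40]
LOAD_FAST q → push 4. Stack: [40, 4]
BINARY_OP ^ → 40 ^ 4 = 44. Stack: [44]
STORE_FAST s → s=44. Stack: []
LOAD_CONST → push 9. Stack: [9]
LOAD_FAST x → push 2. Stack: [9, 2]
BINARY_OP * → 9 * 2 = 18. Stack: [18]
LOAD_FAST_LOAD_FAST q,x → push 4,2. Stack: [18, 4, 2]
BINARY_OP - → 4 - 2 = 2. Stack: [18, 2]
BINARY_OP * → 18 * 2 = 36. Stack: [36]
STORE_FAST q → q=36. Stack: []
LOAD_FAST_LOAD_FAST c,a → push 36,33. Stack: [36, 33]
BINARY_OP * → 36 * 33 = 1188. Stack: [1188]
STORE_FAST w → w=1188. Stack: []
LOAD_FAST_LOAD_FAST w,b → push 1188,17. Stack: [1188, 17]
BINARY_OP | → 1188 | 17 = 1205. Stack: [1205]
RETURN_VALUE → return 1205.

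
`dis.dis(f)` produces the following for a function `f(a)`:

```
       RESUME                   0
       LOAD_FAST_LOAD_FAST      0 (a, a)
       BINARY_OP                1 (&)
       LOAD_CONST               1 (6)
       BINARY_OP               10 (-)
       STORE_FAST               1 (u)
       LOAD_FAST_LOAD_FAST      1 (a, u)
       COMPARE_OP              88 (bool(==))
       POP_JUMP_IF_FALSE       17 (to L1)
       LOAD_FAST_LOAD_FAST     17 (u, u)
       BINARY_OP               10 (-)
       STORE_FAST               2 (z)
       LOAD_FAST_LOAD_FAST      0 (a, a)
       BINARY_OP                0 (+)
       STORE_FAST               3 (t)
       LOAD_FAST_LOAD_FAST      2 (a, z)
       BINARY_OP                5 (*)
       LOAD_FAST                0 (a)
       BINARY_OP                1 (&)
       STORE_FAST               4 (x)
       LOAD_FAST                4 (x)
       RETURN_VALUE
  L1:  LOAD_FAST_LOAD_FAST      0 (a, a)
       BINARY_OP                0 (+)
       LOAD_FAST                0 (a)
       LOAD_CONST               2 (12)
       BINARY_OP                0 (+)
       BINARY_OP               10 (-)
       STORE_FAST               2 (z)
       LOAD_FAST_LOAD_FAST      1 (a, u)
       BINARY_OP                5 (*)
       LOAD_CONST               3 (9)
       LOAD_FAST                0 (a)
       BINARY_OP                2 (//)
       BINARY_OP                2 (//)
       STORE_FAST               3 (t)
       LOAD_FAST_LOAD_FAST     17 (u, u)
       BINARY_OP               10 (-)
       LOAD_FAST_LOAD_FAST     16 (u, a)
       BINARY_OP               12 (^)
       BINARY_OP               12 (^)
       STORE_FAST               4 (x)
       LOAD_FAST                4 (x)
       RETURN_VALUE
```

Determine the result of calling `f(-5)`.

14

LOAD_FAST_LOAD_FAST a,a → push -5,-5. Stack: [-5, -5]
BINARY_OP & → -5 & -5 = -5. Stack: [-5]
LOAD_CONST → push 6. Stack: [-5, 6]
BINARY_OP - → -5 - 6 = -11. Stack: [-11]
STORE_FAST u → u=-11. Stack: []
LOAD_FAST_LOAD_FAST a,u → push -5,-11. Stack: [-5, -11]
COMPARE_OP bool(==) → -5 vs -11 = False. Stack: [False]
POP_JUMP_IF_FALSE → pop False; jump. Stack: []
LOAD_FAST_LOAD_FAST a,a → push -5,-5. Stack: [-5, -5]
BINARY_OP + → -5 + -5 = -10. Stack: [-10]
LOAD_FAST a → push -5. Stack: [-10, -5]
LOAD_CONST → push 12. Stack: [-10, -5, 12]
BINARY_OP + → -5 + 12 = 7. Stack: [-10, 7]
BINARY_OP - → -10 - 7 = -17. Stack: [-17]
STORE_FAST z → z=-17. Stack: []
LOAD_FAST_LOAD_FAST a,u → push -5,-11. Stack: [-5, -11]
BINARY_OP * → -5 * -11 = 55. Stack: [55]
LOAD_CONST → push 9. Stack: [55, 9]
LOAD_FAST a → push -5. Stack: [55, 9, -5]
BINARY_OP // → 9 // -5 = -2. Stack: [55, -2]
BINARY_OP // → 55 // -2 = -28. Stack: [-28]
STORE_FAST t → t=-28. Stack: []
LOAD_FAST_LOAD_FAST u,u → push -11,-11. Stack: [-11, -11]
BINARY_OP - → -11 - -11 = 0. Stack: [0]
LOAD_FAST_LOAD_FAST u,a → push -11,-5. Stack: [0, -11, -5]
BINARY_OP ^ → -11 ^ -5 = 14. Stack: [0, 14]
BINARY_OP ^ → 0 ^ 14 = 14. Stack: [14]
STORE_FAST x → x=14. Stack: []
LOAD_FAST x → push 14. Stack: [14]
RETURN_VALUE → return 14.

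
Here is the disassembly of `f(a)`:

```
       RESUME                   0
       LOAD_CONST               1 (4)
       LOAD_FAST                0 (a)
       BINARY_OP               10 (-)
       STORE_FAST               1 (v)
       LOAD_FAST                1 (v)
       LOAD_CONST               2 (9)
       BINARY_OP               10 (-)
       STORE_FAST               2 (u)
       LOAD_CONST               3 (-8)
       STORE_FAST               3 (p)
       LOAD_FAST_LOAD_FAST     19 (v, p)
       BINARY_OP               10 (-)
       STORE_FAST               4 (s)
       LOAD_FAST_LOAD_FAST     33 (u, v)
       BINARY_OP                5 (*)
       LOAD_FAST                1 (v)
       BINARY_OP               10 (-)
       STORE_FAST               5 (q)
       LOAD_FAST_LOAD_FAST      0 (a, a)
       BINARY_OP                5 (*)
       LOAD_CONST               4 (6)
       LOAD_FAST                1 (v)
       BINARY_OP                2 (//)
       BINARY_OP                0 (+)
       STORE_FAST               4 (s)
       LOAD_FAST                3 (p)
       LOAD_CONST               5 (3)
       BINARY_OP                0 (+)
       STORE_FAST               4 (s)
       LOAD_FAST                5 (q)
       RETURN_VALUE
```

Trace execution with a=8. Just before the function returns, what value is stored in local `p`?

LOAD_CONST → push 4. Stack: [4]
LOAD_FAST a → push 8. Stack: [4, 8]
BINARY_OP - → 4 - 8 = -4. Stack: [-4]
STORE_FAST v → v=-4. Stack: []
LOAD_FAST v → push -4. Stack: [-4]
LOAD_CONST → push 9. Stack: [-4, 9]
BINARY_OP - → -4 - 9 = -13. Stack: [-13]
STORE_FAST u → u=-13. Stack: []
LOAD_CONST → push -8. Stack: [-8]
STORE_FAST p → p=-8. Stack: []
LOAD_FAST_LOAD_FAST v,p → push -4,-8. Stack: [-4, -8]
BINARY_OP - → -4 - -8 = 4. Stack: [4]
STORE_FAST s → s=4. Stack: []
LOAD_FAST_LOAD_FAST u,v → push -13,-4. Stack: [-13, -4]
BINARY_OP * → -13 * -4 = 52. Stack: [52]
LOAD_FAST v → push -4. Stack: [52, -4]
BINARY_OP - → 52 - -4 = 56. Stack: [56]
STORE_FAST q → q=56. Stack: []
LOAD_FAST_LOAD_FAST a,a → push 8,8. Stack: [8, 8]
BINARY_OP * → 8 * 8 = 64. Stack: [64]
LOAD_CONST → push 6. Stack: [64, 6]
LOAD_FAST v → push -4. Stack: [64, 6, -4]
BINARY_OP // → 6 // -4 = -2. Stack: [64, -2]
BINARY_OP + → 64 + -2 = 62. Stack: [62]
STORE_FAST s → s=62. Stack: []
LOAD_FAST p → push -8. Stack: [-8]
LOAD_CONST → push 3. Stack: [-8, 3]
BINARY_OP + → -8 + 3 = -5. Stack: [-5]
STORE_FAST s → s=-5. Stack: []
LOAD_FAST q → push 56. Stack: [56]
RETURN_VALUE → return 56.

-8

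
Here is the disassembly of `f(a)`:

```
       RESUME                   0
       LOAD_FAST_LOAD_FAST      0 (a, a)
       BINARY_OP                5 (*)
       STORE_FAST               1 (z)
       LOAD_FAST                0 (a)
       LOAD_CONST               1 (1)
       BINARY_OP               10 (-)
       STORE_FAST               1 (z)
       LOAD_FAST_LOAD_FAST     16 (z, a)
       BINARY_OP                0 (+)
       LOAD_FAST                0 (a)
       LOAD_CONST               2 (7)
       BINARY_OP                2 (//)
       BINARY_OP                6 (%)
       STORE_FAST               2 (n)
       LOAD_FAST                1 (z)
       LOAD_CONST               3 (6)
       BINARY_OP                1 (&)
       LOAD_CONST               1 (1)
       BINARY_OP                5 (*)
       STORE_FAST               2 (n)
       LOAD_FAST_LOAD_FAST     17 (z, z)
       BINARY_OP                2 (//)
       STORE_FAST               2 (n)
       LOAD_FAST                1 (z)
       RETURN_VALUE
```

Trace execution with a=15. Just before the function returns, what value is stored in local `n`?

1

LOAD_FAST_LOAD_FAST a,a → push 15,15. Stack: [15, 15]
BINARY_OP * → 15 * 15 = 225. Stack: [225]
STORE_FAST z → z=225. Stack: []
LOAD_FAST a → push 15. Stack: [15]
LOAD_CONST → push 1. Stack: [15, 1]
BINARY_OP - → 15 - 1 = 14. Stack: [14]
STORE_FAST z → z=14. Stack: []
LOAD_FAST_LOAD_FAST z,a → push 14,15. Stack: [14, 15]
BINARY_OP + → 14 + 15 = 29. Stack: [29]
LOAD_FAST a → push 15. Stack: [29, 15]
LOAD_CONST → push 7. Stack: [29, 15, 7]
BINARY_OP // → 15 // 7 = 2. Stack: [29, 2]
BINARY_OP % → 29 % 2 = 1. Stack: [1]
STORE_FAST n → n=1. Stack: []
LOAD_FAST z → push 14. Stack: [14]
LOAD_CONST → push 6. Stack: [14, 6]
BINARY_OP & → 14 & 6 = 6. Stack: [6]
LOAD_CONST → push 1. Stack: [6, 1]
BINARY_OP * → 6 * 1 = 6. Stack: [6]
STORE_FAST n → n=6. Stack: []
LOAD_FAST_LOAD_FAST z,z → push 14,14. Stack: [14, 14]
BINARY_OP // → 14 // 14 = 1. Stack: [1]
STORE_FAST n → n=1. Stack: []
LOAD_FAST z → push 14. Stack: [14]
RETURN_VALUE → return 14.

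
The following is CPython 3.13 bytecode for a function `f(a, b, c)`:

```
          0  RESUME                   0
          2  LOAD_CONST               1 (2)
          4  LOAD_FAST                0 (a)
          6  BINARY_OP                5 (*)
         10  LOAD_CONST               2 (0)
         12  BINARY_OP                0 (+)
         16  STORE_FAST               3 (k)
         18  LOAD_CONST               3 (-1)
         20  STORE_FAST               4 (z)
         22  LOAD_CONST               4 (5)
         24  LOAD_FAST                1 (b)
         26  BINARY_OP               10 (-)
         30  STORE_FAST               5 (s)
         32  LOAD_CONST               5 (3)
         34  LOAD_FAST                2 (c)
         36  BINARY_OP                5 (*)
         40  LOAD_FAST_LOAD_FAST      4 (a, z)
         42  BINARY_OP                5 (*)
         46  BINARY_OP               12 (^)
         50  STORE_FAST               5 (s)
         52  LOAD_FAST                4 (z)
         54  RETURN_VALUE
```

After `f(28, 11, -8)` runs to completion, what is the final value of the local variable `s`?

LOAD_CONST → push 2. Stack: [2]
LOAD_FAST a → push 28. Stack: [2, 28]
BINARY_OP * → 2 * 28 = 56. Stack: [56]
LOAD_CONST → push 0. Stack: [56, 0]
BINARY_OP + → 56 + 0 = 56. Stack: [56]
STORE_FAST k → k=56. Stack: []
LOAD_CONST → push -1. Stack: [-1]
STORE_FAST z → z=-1. Stack: []
LOAD_CONST → push 5. Stack: [5]
LOAD_FAST b → push 11. Stack: [5, 11]
BINARY_OP - → 5 - 11 = -6. Stack: [-6]
STORE_FAST s → s=-6. Stack: []
LOAD_CONST → push 3. Stack: [3]
LOAD_FAST c → push -8. Stack: [3, -8]
BINARY_OP * → 3 * -8 = -24. Stack: [-24]
LOAD_FAST_LOAD_FAST a,z → push 28,-1. Stack: [-24, 28, -1]
BINARY_OP * → 28 * -1 = -28. Stack: [-24, -28]
BINARY_OP ^ → -24 ^ -28 = 12. Stack: [12]
STORE_FAST s → s=12. Stack: []
LOAD_FAST z → push -1. Stack: [-1]
RETURN_VALUE → return -1.

12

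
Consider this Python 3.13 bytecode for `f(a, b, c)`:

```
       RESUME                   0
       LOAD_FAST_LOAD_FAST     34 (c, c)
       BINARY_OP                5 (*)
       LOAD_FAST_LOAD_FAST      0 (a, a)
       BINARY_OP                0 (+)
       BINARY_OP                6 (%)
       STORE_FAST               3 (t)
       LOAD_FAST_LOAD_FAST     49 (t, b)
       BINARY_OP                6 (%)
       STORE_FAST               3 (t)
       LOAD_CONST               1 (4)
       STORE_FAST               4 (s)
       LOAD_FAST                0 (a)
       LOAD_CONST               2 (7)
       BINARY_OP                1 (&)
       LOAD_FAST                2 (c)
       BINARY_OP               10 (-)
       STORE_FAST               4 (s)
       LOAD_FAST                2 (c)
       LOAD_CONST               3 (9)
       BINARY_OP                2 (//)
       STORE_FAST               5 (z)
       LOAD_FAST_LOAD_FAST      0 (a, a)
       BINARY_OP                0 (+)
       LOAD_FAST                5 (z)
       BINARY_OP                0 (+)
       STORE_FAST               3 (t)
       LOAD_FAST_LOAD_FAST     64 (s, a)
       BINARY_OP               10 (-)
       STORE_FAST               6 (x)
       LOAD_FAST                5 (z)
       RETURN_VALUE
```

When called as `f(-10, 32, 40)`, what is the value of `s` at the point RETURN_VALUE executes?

LOAD_FAST_LOAD_FAST c,c → push 40,40. Stack: [40, 40]
BINARY_OP * → 40 * 40 = 1600. Stack: [1600]
LOAD_FAST_LOAD_FAST a,a → push -10,-10. Stack: [1600, -10, -10]
BINARY_OP + → -10 + -10 = -20. Stack: [1600, -20]
BINARY_OP % → 1600 % -20 = 0. Stack: [0]
STORE_FAST t → t=0. Stack: []
LOAD_FAST_LOAD_FAST t,b → push 0,32. Stack: [0, 32]
BINARY_OP % → 0 % 32 = 0. Stack: [0]
STORE_FAST t → t=0. Stack: []
LOAD_CONST → push 4. Stack: [4]
STORE_FAST s → s=4. Stack: []
LOAD_FAST a → push -10. Stack: [-10]
LOAD_CONST → push 7. Stack: [-10, 7]
BINARY_OP & → -10 & 7 = 6. Stack: [6]
LOAD_FAST c → push 40. Stack: [6, 40]
BINARY_OP - → 6 - 40 = -34. Stack: [-34]
STORE_FAST s → s=-34. Stack: []
LOAD_FAST c → push 40. Stack: [40]
LOAD_CONST → push 9. Stack: [40, 9]
BINARY_OP // → 40 // 9 = 4. Stack: [4]
STORE_FAST z → z=4. Stack: []
LOAD_FAST_LOAD_FAST a,a → push -10,-10. Stack: [-10, -10]
BINARY_OP + → -10 + -10 = -20. Stack: [-20]
LOAD_FAST z → push 4. Stack: [-20, 4]
BINARY_OP + → -20 + 4 = -16. Stack: [-16]
STORE_FAST t → t=-16. Stack: []
LOAD_FAST_LOAD_FAST s,a → push -34,-10. Stack: [-34, -10]
BINARY_OP - → -34 - -10 = -24. Stack: [-24]
STORE_FAST x → x=-24. Stack: []
LOAD_FAST z → push 4. Stack: [4]
RETURN_VALUE → return 4.

-34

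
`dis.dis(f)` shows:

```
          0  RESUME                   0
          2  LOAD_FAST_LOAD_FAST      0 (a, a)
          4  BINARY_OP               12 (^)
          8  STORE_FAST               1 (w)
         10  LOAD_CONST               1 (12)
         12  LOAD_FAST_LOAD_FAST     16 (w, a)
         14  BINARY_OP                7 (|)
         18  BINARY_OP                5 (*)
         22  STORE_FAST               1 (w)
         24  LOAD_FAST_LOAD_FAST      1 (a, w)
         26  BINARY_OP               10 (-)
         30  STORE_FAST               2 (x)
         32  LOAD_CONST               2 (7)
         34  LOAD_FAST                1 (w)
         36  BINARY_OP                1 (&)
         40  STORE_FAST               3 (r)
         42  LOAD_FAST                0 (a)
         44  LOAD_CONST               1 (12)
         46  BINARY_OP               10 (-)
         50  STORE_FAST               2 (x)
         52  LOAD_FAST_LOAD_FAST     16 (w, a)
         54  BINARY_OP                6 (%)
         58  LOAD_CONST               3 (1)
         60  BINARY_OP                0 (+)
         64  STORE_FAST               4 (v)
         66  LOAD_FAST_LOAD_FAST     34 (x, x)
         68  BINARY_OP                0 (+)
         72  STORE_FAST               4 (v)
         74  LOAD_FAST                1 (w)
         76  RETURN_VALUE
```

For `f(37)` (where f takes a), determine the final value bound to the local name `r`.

LOAD_FAST_LOAD_FAST a,a → push 37,37. Stack: [37, 37]
BINARY_OP ^ → 37 ^ 37 = 0. Stack: [0]
STORE_FAST w → w=0. Stack: []
LOAD_CONST → push 12. Stack: [12]
LOAD_FAST_LOAD_FAST w,a → push 0,37. Stack: [12, 0, 37]
BINARY_OP | → 0 | 37 = 37. Stack: [12, 37]
BINARY_OP * → 12 * 37 = 444. Stack: [444]
STORE_FAST w → w=444. Stack: []
LOAD_FAST_LOAD_FAST a,w → push 37,444. Stack: [37, 444]
BINARY_OP - → 37 - 444 = -407. Stack: [-407]
STORE_FAST x → x=-407. Stack: []
LOAD_CONST → push 7. Stack: [7]
LOAD_FAST w → push 444. Stack: [7, 444]
BINARY_OP & → 7 & 444 = 4. Stack: [4]
STORE_FAST r → r=4. Stack: []
LOAD_FAST a → push 37. Stack: [37]
LOAD_CONST → push 12. Stack: [37, 12]
BINARY_OP - → 37 - 12 = 25. Stack: [25]
STORE_FAST x → x=25. Stack: []
LOAD_FAST_LOAD_FAST w,a → push 444,37. Stack: [444, 37]
BINARY_OP % → 444 % 37 = 0. Stack: [0]
LOAD_CONST → push 1. Stack: [0, 1]
BINARY_OP + → 0 + 1 = 1. Stack: [1]
STORE_FAST v → v=1. Stack: []
LOAD_FAST_LOAD_FAST x,x → push 25,25. Stack: [25, 25]
BINARY_OP + → 25 + 25 = 50. Stack: [50]
STORE_FAST v → v=50. Stack: []
LOAD_FAST w → push 444. Stack: [444]
RETURN_VALUE → return 444.

4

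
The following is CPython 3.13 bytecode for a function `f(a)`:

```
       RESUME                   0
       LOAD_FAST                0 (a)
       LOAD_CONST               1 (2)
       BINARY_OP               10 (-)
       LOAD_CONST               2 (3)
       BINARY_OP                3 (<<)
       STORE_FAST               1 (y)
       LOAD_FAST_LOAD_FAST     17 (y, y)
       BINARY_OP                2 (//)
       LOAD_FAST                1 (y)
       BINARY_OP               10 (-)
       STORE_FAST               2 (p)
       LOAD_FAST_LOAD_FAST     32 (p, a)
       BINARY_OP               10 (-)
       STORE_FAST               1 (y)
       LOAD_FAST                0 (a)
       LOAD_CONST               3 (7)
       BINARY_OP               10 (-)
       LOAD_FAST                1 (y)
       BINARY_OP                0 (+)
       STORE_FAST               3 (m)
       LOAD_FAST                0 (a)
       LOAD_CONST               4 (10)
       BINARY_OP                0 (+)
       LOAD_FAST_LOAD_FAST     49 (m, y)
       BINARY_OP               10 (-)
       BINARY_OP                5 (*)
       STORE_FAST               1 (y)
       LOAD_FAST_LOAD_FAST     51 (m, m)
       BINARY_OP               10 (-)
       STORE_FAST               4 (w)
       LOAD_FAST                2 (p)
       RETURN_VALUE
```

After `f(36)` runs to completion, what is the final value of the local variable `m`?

LOAD_FAST a → push 36. Stack: [36]
LOAD_CONST → push 2. Stack: [36, 2]
BINARY_OP - → 36 - 2 = 34. Stack: [34]
LOAD_CONST → push 3. Stack: [34, 3]
BINARY_OP << → 34 << 3 = 272. Stack: [272]
STORE_FAST y → y=272. Stack: []
LOAD_FAST_LOAD_FAST y,y → push 272,272. Stack: [272, 272]
BINARY_OP // → 272 // 272 = 1. Stack: [1]
LOAD_FAST y → push 272. Stack: [1, 272]
BINARY_OP - → 1 - 272 = -271. Stack: [-271]
STORE_FAST p → p=-271. Stack: []
LOAD_FAST_LOAD_FAST p,a → push -271,36. Stack: [-271, 36]
BINARY_OP - → -271 - 36 = -307. Stack: [-307]
STORE_FAST y → y=-307. Stack: []
LOAD_FAST a → push 36. Stack: [36]
LOAD_CONST → push 7. Stack: [36, 7]
BINARY_OP - → 36 - 7 = 29. Stack: [29]
LOAD_FAST y → push -307. Stack: [29, -307]
BINARY_OP + → 29 + -307 = -278. Stack: [-278]
STORE_FAST m → m=-278. Stack: []
LOAD_FAST a → push 36. Stack: [36]
LOAD_CONST → push 10. Stack: [36, 10]
BINARY_OP + → 36 + 10 = 46. Stack: [46]
LOAD_FAST_LOAD_FAST m,y → push -278,-307. Stack: [46, -278, -307]
BINARY_OP - → -278 - -307 = 29. Stack: [46, 29]
BINARY_OP * → 46 * 29 = 1334. Stack: [1334]
STORE_FAST y → y=1334. Stack: []
LOAD_FAST_LOAD_FAST m,m → push -278,-278. Stack: [-278, -278]
BINARY_OP - → -278 - -278 = 0. Stack: [0]
STORE_FAST w → w=0. Stack: []
LOAD_FAST p → push -271. Stack: [-271]
RETURN_VALUE → return -271.

-278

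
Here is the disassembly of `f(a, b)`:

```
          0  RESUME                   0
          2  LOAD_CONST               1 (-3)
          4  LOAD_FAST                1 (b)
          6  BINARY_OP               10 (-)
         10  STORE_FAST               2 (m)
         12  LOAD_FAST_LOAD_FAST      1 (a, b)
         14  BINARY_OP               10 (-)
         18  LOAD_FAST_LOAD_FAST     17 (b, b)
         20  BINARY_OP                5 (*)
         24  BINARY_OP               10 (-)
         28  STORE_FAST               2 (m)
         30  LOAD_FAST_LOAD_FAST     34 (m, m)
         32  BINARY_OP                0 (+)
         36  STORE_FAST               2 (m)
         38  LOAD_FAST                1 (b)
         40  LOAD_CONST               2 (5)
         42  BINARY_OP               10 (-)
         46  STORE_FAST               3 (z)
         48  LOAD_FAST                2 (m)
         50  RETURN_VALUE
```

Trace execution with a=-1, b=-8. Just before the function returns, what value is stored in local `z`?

LOAD_CONST → push -3. Stack: [-3]
LOAD_FAST b → push -8. Stack: [-3, -8]
BINARY_OP - → -3 - -8 = 5. Stack: [5]
STORE_FAST m → m=5. Stack: []
LOAD_FAST_LOAD_FAST a,b → push -1,-8. Stack: [-1, -8]
BINARY_OP - → -1 - -8 = 7. Stack: [7]
LOAD_FAST_LOAD_FAST b,b → push -8,-8. Stack: [7, -8, -8]
BINARY_OP * → -8 * -8 = 64. Stack: [7, 64]
BINARY_OP - → 7 - 64 = -57. Stack: [-57]
STORE_FAST m → m=-57. Stack: []
LOAD_FAST_LOAD_FAST m,m → push -57,-57. Stack: [-57, -57]
BINARY_OP + → -57 + -57 = -114. Stack: [-114]
STORE_FAST m → m=-114. Stack: []
LOAD_FAST b → push -8. Stack: [-8]
LOAD_CONST → push 5. Stack: [-8, 5]
BINARY_OP - → -8 - 5 = -13. Stack: [-13]
STORE_FAST z → z=-13. Stack: []
LOAD_FAST m → push -114. Stack: [-114]
RETURN_VALUE → return -114.

-13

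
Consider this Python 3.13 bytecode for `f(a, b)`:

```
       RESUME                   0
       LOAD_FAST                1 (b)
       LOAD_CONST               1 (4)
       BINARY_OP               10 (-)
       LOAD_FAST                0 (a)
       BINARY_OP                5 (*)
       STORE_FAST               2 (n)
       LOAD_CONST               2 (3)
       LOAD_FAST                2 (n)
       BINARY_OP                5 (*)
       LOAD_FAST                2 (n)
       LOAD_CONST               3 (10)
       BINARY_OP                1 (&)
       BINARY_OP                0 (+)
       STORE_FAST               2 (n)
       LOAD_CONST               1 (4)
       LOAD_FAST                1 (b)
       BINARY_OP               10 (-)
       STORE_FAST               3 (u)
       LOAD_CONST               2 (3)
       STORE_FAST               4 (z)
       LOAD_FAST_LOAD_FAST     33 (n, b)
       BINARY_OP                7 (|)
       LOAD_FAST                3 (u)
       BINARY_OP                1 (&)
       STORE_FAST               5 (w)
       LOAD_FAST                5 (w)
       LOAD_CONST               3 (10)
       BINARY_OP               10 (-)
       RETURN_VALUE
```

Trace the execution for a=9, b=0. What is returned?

LOAD_FAST b → push 0. Stack: [0]
LOAD_CONST → push 4. Stack: [0, 4]
BINARY_OP - → 0 - 4 = -4. Stack: [-4]
LOAD_FAST a → push 9. Stack: [-4, 9]
BINARY_OP * → -4 * 9 = -36. Stack: [-36]
STORE_FAST n → n=-36. Stack: []
LOAD_CONST → push 3. Stack: [3]
LOAD_FAST n → push -36. Stack: [3, -36]
BINARY_OP * → 3 * -36 = -108. Stack: [-108]
LOAD_FAST n → push -36. Stack: [-108, -36]
LOAD_CONST → push 10. Stack: [-108, -36, 10]
BINARY_OP & → -36 & 10 = 8. Stack: [-108, 8]
BINARY_OP + → -108 + 8 = -100. Stack: [-100]
STORE_FAST n → n=-100. Stack: []
LOAD_CONST → push 4. Stack: [4]
LOAD_FAST b → push 0. Stack: [4, 0]
BINARY_OP - → 4 - 0 = 4. Stack: [4]
STORE_FAST u → u=4. Stack: []
LOAD_CONST → push 3. Stack: [3]
STORE_FAST z → z=3. Stack: []
LOAD_FAST_LOAD_FAST n,b → push -100,0. Stack: [-100, 0]
BINARY_OP | → -100 | 0 = -100. Stack: [-100]
LOAD_FAST u → push 4. Stack: [-100, 4]
BINARY_OP & → -100 & 4 = 4. Stack: [4]
STORE_FAST w → w=4. Stack: []
LOAD_FAST w → push 4. Stack: [4]
LOAD_CONST → push 10. Stack: [4, 10]
BINARY_OP - → 4 - 10 = -6. Stack: [-6]
RETURN_VALUE → return -6.

-6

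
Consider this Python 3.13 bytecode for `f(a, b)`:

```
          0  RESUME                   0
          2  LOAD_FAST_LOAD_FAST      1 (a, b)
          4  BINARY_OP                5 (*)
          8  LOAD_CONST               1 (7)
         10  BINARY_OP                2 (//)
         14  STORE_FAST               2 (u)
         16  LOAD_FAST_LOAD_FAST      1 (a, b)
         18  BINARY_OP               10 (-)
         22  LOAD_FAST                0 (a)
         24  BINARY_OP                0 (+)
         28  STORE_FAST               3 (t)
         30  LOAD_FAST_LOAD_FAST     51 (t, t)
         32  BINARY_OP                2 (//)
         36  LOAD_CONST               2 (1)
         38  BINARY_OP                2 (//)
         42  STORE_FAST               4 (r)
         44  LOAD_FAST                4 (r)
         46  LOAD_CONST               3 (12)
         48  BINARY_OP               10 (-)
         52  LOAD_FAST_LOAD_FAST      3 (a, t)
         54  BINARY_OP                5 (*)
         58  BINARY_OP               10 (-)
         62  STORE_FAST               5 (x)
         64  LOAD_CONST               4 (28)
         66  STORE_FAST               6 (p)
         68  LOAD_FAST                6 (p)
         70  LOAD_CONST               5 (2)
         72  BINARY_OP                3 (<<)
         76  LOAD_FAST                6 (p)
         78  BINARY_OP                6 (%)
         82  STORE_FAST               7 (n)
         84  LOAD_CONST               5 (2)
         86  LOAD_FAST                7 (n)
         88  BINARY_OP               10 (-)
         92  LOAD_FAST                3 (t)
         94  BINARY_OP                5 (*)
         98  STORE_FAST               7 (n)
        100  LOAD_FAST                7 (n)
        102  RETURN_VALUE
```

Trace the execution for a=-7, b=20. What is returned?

-68

LOAD_FAST_LOAD_FAST a,b → push -7,20. Stack: [-7, 20]
BINARY_OP * → -7 * 20 = -140. Stack: [-140]
LOAD_CONST → push 7. Stack: [-140, 7]
BINARY_OP // → -140 // 7 = -20. Stack: [-20]
STORE_FAST u → u=-20. Stack: []
LOAD_FAST_LOAD_FAST a,b → push -7,20. Stack: [-7, 20]
BINARY_OP - → -7 - 20 = -27. Stack: [-27]
LOAD_FAST a → push -7. Stack: [-27, -7]
BINARY_OP + → -27 + -7 = -34. Stack: [-34]
STORE_FAST t → t=-34. Stack: []
LOAD_FAST_LOAD_FAST t,t → push -34,-34. Stack: [-34, -34]
BINARY_OP // → -34 // -34 = 1. Stack: [1]
LOAD_CONST → push 1. Stack: [1, 1]
BINARY_OP // → 1 // 1 = 1. Stack: [1]
STORE_FAST r → r=1. Stack: []
LOAD_FAST r → push 1. Stack: [1]
LOAD_CONST → push 12. Stack: [1, 12]
BINARY_OP - → 1 - 12 = -11. Stack: [-11]
LOAD_FAST_LOAD_FAST a,t → push -7,-34. Stack: [-11, -7, -34]
BINARY_OP * → -7 * -34 = 238. Stack: [-11, 238]
BINARY_OP - → -11 - 238 = -249. Stack: [-249]
STORE_FAST x → x=-249. Stack: []
LOAD_CONST → push 28. Stack: [28]
STORE_FAST p → p=28. Stack: []
LOAD_FAST p → push 28. Stack: [28]
LOAD_CONST → push 2. Stack: [28, 2]
BINARY_OP << → 28 << 2 = 112. Stack: [112]
LOAD_FAST p → push 28. Stack: [112, 28]
BINARY_OP % → 112 % 28 = 0. Stack: [0]
STORE_FAST n → n=0. Stack: []
LOAD_CONST → push 2. Stack: [2]
LOAD_FAST n → push 0. Stack: [2, 0]
BINARY_OP - → 2 - 0 = 2. Stack: [2]
LOAD_FAST t → push -34. Stack: [2, -34]
BINARY_OP * → 2 * -34 = -68. Stack: [-68]
STORE_FAST n → n=-68. Stack: []
LOAD_FAST n → push -68. Stack: [-68]
RETURN_VALUE → return -68.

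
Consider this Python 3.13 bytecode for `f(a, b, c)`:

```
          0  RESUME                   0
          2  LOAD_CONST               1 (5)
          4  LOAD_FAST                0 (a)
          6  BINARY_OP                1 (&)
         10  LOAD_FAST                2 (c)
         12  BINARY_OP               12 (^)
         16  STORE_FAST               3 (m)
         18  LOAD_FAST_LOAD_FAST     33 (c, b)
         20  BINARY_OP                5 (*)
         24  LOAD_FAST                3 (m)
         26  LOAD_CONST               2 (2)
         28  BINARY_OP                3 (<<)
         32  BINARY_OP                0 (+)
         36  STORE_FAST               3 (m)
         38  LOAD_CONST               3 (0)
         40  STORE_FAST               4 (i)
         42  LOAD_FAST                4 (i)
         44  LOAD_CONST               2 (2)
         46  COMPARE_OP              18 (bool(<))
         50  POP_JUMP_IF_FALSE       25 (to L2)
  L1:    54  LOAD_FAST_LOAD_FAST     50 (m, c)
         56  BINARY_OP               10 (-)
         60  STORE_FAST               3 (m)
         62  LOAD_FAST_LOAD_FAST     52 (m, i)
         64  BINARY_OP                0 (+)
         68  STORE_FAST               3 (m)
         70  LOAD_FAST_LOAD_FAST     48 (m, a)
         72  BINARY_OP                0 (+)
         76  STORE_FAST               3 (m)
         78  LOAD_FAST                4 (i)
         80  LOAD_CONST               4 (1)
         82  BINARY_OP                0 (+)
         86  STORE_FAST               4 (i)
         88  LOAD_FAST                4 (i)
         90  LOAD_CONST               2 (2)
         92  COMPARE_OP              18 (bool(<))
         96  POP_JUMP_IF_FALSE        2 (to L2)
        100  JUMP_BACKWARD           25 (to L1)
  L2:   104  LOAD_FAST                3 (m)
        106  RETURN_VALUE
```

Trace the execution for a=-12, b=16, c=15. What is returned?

LOAD_CONST → push 5. Stack: [5]
LOAD_FAST a → push -12. Stack: [5, -12]
BINARY_OP & → 5 & -12 = 4. Stack: [4]
LOAD_FAST c → push 15. Stack: [4, 15]
BINARY_OP ^ → 4 ^ 15 = 11. Stack: [11]
STORE_FAST m → m=11. Stack: []
LOAD_FAST_LOAD_FAST c,b → push 15,16. Stack: [15, 16]
BINARY_OP * → 15 * 16 = 240. Stack: [240]
LOAD_FAST m → push 11. Stack: [240, 11]
LOAD_CONST → push 2. Stack: [240, 11, 2]
BINARY_OP << → 11 << 2 = 44. Stack: [240, 44]
BINARY_OP + → 240 + 44 = 284. Stack: [284]
STORE_FAST m → m=284. Stack: []
LOAD_CONST → push 0. Stack: [0]
STORE_FAST i → i=0. Stack: []
LOAD_FAST i → push 0. Stack: [0]
LOAD_CONST → push 2. Stack: [0, 2]
COMPARE_OP bool(<) → 0 vs 2 = True. Stack: [True]
POP_JUMP_IF_FALSE → pop True; no jump. Stack: []
LOAD_FAST_LOAD_FAST m,c → push 284,15. Stack: [284, 15]
BINARY_OP - → 284 - 15 = 269. Stack: [269]
STORE_FAST m → m=269. Stack: []
LOAD_FAST_LOAD_FAST m,i → push 269,0. Stack: [269, 0]
BINARY_OP + → 269 + 0 = 269. Stack: [269]
STORE_FAST m → m=269. Stack: []
LOAD_FAST_LOAD_FAST m,a → push 269,-12. Stack: [269, -12]
BINARY_OP + → 269 + -12 = 257. Stack: [257]
STORE_FAST m → m=257. Stack: []
LOAD_FAST i → push 0. Stack: [0]
LOAD_CONST → push 1. Stack: [0, 1]
BINARY_OP + → 0 + 1 = 1. Stack: [1]
STORE_FAST i → i=1. Stack: []
LOAD_FAST i → push 1. Stack: [1]
LOAD_CONST → push 2. Stack: [1, 2]
COMPARE_OP bool(<) → 1 vs 2 = True. Stack: [True]
POP_JUMP_IF_FALSE → pop True; no jump. Stack: []
LOAD_FAST_LOAD_FAST m,c → push 257,15. Stack: [257, 15]
BINARY_OP - → 257 - 15 = 242. Stack: [242]
STORE_FAST m → m=242. Stack: []
LOAD_FAST_LOAD_FAST m,i → push 242,1. Stack: [242, 1]
BINARY_OP + → 242 + 1 = 243. Stack: [243]
STORE_FAST m → m=243. Stack: []
LOAD_FAST_LOAD_FAST m,a → push 243,-12. Stack: [243, -12]
BINARY_OP + → 243 + -12 = 231. Stack: [231]
STORE_FAST m → m=231. Stack: []
LOAD_FAST i → push 1. Stack: [1]
LOAD_CONST → push 1. Stack: [1, 1]
BINARY_OP + → 1 + 1 = 2. Stack: [2]
STORE_FAST i → i=2. Stack: []
LOAD_FAST i → push 2. Stack: [2]
LOAD_CONST → push 2. Stack: [2, 2]
COMPARE_OP bool(<) → 2 vs 2 = False. Stack: [False]
POP_JUMP_IF_FALSE → pop False; jump. Stack: []
LOAD_FAST m → push 231. Stack: [231]
RETURN_VALUE → return 231.

231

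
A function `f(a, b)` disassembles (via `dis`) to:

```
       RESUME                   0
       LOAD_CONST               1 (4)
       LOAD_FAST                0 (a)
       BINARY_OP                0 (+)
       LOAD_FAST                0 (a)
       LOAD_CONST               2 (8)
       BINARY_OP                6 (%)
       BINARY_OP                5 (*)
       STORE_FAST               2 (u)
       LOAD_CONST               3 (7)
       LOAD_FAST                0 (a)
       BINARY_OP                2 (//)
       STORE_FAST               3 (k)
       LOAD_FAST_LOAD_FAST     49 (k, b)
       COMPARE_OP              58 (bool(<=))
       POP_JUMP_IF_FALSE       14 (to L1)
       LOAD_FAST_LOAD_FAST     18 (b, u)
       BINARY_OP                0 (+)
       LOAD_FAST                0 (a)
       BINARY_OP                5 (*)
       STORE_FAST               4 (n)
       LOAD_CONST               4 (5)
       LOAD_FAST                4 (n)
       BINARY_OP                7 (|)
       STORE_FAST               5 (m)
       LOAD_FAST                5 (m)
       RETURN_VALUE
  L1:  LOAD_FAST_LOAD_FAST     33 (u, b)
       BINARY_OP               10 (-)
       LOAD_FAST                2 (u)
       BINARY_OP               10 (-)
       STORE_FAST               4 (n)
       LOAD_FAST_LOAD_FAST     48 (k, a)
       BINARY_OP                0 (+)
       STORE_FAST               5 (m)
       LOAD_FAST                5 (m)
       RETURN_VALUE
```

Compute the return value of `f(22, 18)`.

LOAD_CONST → push 4. Stack: [4]
LOAD_FAST a → push 22. Stack: [4, 22]
BINARY_OP + → 4 + 22 = 26. Stack: [26]
LOAD_FAST a → push 22. Stack: [26, 22]
LOAD_CONST → push 8. Stack: [26, 22, 8]
BINARY_OP % → 22 % 8 = 6. Stack: [26, 6]
BINARY_OP * → 26 * 6 = 156. Stack: [156]
STORE_FAST u → u=156. Stack: []
LOAD_CONST → push 7. Stack: [7]
LOAD_FAST a → push 22. Stack: [7, 22]
BINARY_OP // → 7 // 22 = 0. Stack: [0]
STORE_FAST k → k=0. Stack: []
LOAD_FAST_LOAD_FAST k,b → push 0,18. Stack: [0, 18]
COMPARE_OP bool(<=) → 0 vs 18 = True. Stack: [True]
POP_JUMP_IF_FALSE → pop True; no jump. Stack: []
LOAD_FAST_LOAD_FAST b,u → push 18,156. Stack: [18, 156]
BINARY_OP + → 18 + 156 = 174. Stack: [174]
LOAD_FAST a → push 22. Stack: [174, 22]
BINARY_OP * → 174 * 22 = 3828. Stack: [3828]
STORE_FAST n → n=3828. Stack: []
LOAD_CONST → push 5. Stack: [5]
LOAD_FAST n → push 3828. Stack: [5, 3828]
BINARY_OP | → 5 | 3828 = 3829. Stack: [3829]
STORE_FAST m → m=3829. Stack: []
LOAD_FAST m → push 3829. Stack: [3829]
RETURN_VALUE → return 3829.

3829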